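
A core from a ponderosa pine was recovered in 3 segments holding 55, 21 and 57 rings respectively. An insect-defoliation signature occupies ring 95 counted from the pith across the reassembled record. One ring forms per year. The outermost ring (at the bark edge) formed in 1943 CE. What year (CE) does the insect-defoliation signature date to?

1905 CE

Total rings = 55 + 21 + 57 = 133.
133 − 95 = 38 rings lie beyond the insect-defoliation signature toward the bark edge.
The ring at the bark edge is 1943 CE, so the insect-defoliation signature dates to 1943 − 38 = 1905 CE.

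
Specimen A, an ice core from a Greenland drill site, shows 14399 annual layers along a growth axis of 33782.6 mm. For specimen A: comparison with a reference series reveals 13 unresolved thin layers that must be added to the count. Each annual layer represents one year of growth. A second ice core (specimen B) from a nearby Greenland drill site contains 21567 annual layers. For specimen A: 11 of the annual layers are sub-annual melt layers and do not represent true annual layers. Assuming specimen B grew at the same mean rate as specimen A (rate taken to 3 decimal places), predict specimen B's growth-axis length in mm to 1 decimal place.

Specimen A: true annual layer count = 14399 − 11 + 13 = 14401.
A: 33782.6 mm over 14401 years gives 33782.6 / 14401 ≈ 2.346 mm/year.
Length of B = 2.346 × 21567 = 50596.2 mm.

50596.2 mm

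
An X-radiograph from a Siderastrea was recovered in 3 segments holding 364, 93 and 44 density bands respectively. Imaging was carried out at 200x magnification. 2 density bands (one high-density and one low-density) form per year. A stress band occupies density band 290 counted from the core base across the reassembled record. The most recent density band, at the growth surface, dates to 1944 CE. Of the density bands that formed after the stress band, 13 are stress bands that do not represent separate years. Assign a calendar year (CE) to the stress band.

Total density bands = 364 + 93 + 44 = 501.
501 − 290 = 211 density bands lie beyond the stress band toward the growth surface.
Excluding 13 false density bands: 211 − 13 = 198.
With 2 density bands per year, 198 / 2 = 99 years.
1944 − 99 = 1845 CE.

1845 CE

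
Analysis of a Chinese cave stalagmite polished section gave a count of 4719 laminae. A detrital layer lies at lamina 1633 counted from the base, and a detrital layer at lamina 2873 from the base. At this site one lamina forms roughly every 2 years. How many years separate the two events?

Separation: 2873 − 1633 = 1240 laminae.
1240 laminae at 2 years each span 1240 × 2 = 2480 years.

2480 years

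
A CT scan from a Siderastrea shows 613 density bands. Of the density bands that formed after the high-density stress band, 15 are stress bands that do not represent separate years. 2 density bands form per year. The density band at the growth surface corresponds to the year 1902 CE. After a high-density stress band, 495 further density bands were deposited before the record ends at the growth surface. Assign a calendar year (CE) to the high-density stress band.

1662 CE

495 density bands formed after the high-density stress band.
Excluding 15 false density bands: 495 − 15 = 480.
With 2 density bands per year, 480 / 2 = 240 years.
Counting back 240 years from 1902 CE places the high-density stress band in 1902 − 240 = 1662 CE.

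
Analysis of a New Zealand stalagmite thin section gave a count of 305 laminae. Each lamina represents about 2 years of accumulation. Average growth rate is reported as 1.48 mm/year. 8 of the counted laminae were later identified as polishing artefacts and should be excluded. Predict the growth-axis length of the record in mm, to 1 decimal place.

879.1 mm

After corrections the count is 305 − 8 = 297 laminae.
At 2 years per lamina, 297 × 2 = 594 years.
Length ≈ 1.48 × 594 = 879.1 mm.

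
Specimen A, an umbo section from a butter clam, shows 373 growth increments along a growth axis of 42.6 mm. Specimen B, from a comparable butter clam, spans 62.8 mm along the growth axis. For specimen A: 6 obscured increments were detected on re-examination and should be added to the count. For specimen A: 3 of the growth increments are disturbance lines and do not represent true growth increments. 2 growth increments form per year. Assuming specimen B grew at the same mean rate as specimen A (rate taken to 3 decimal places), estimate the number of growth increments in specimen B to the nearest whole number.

553 growth increments

Specimen A: correcting the raw count gives 373 − 3 + 6 = 376 true growth increments.
Specimen A: with 2 growth increments per year, 376 / 2 = 188 years.
A: Extension rate ≈ 42.6 / 188 = 0.227 mm/yr.
Specimen B: 62.8 mm / 0.227 mm per year = 276.65 years; at 2 growth increments per year that is 276.65 × 2 ≈ 553 growth increments.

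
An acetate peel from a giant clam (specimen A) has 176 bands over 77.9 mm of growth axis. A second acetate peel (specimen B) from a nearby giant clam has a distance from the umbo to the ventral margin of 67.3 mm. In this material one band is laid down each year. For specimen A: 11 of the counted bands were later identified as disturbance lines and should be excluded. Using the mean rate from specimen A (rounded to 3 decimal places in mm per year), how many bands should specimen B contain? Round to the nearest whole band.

Specimen A: after corrections the count is 176 − 11 = 165 bands.
A: Extension rate ≈ 77.9 / 165 = 0.472 mm/year.
For B, 67.3 / 0.472 = 142.58 years ≈ 143 bands.

143 bands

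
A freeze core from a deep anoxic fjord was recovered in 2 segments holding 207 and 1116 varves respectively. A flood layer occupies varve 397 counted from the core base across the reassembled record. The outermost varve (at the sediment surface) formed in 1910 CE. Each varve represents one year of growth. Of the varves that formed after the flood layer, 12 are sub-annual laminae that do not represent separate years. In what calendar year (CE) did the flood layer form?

996 CE

Total varves = 207 + 1116 = 1323.
The flood layer sits at varve 397 from the core base, so 1323 − 397 = 926 varves formed after it.
Removing the 12 false varves leaves 926 − 12 = 914 true varves beyond the flood layer.
The varve at the sediment surface is 1910 CE, so the flood layer dates to 1910 − 914 = 996 CE.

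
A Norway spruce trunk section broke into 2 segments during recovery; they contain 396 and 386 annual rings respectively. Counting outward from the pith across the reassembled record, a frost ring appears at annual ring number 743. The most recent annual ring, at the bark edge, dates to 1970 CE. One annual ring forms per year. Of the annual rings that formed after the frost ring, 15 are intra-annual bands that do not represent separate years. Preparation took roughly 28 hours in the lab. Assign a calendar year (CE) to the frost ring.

Total annual rings = 396 + 386 = 782.
782 − 743 = 39 annual rings lie beyond the frost ring toward the bark edge.
Removing the 15 false annual rings leaves 39 − 15 = 24 true annual rings beyond the frost ring.
1970 − 24 = 1946 CE.

1946 CE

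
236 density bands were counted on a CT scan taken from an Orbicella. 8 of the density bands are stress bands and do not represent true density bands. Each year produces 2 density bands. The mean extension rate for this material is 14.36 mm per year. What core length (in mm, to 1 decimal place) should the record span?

True density band count = 236 − 8 = 228.
Dividing by 2 density bands per year: 228 / 2 = 114 years.
114 years at 14.36 mm/year gives 14.36 × 114 = 1637.0 mm.

1637.0 mm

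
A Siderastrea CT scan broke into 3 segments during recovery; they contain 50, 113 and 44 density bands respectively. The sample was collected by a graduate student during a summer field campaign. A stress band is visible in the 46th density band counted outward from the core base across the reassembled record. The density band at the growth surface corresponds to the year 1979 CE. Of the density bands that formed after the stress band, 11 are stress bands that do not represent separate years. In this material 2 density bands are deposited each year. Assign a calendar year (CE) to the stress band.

1904 CE

Total density bands = 50 + 113 + 44 = 207.
The stress band sits at density band 46 from the core base, so 207 − 46 = 161 density bands formed after it.
Excluding 11 false density bands: 161 − 11 = 150.
150 density bands at 2 per year is 150 / 2 = 75 years.
1979 − 75 = 1904 CE.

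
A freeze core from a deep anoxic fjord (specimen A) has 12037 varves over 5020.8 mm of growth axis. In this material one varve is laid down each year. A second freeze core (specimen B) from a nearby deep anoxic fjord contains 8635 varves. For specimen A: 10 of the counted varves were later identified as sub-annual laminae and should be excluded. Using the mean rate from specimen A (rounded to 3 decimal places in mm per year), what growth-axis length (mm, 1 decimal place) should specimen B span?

Specimen A: after corrections the count is 12037 − 10 = 12027 varves.
A: Mean rate = 5020.8 mm / 12027 years ≈ 0.417 mm/yr.
B's length ≈ 0.417 × 8635 = 3600.8 mm.

3600.8 mm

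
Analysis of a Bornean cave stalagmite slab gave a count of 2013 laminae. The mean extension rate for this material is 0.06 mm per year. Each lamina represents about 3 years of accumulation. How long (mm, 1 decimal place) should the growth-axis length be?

362.3 mm

2013 laminae at 3 years each span 2013 × 3 = 6039 years.
Length ≈ 0.06 × 6039 = 362.3 mm.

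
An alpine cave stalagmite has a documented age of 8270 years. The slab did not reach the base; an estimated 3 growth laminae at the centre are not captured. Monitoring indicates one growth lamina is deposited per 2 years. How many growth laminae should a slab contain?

At 2 years per growth lamina, 8270 / 2 = 4135 growth laminae are expected.
Less the 3 uncaptured growth laminae: 4135 − 3 = 4132.

4132 growth laminae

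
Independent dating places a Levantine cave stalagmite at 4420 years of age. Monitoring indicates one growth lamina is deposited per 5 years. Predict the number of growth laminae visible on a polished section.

At 5 years per growth lamina, 4420 / 5 = 884 growth laminae are expected.
So 884 growth laminae should be present.

884 growth laminae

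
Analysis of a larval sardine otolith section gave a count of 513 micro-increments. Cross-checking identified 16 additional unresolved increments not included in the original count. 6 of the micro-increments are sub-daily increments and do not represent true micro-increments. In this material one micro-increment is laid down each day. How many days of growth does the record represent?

True micro-increment count = 513 − 6 + 16 = 523.
One micro-increment per day makes the duration 523 days.

523 days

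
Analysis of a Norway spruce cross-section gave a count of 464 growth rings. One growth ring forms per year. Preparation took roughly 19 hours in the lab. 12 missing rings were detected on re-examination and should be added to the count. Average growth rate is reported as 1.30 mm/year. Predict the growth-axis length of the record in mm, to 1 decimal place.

618.8 mm

Adjusted count: 464 + 12 = 476 growth rings.
476 years at 1.30 mm/year gives 1.30 × 476 = 618.8 mm.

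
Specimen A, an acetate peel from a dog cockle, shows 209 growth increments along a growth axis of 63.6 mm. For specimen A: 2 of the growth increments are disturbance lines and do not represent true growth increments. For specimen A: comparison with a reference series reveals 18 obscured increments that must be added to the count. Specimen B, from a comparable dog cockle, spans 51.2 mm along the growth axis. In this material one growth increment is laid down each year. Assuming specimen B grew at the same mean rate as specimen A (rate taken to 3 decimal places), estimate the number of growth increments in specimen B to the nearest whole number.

181 growth increments

Specimen A: true growth increment count = 209 − 2 + 18 = 225.
A: Mean rate = 63.6 mm / 225 years ≈ 0.283 mm per year.
Specimen B: 51.2 mm / 0.283 mm per year = 180.92 years ≈ 181 growth increments.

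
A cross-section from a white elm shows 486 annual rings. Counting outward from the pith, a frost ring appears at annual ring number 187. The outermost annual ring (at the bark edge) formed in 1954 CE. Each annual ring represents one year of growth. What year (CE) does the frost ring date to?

486 − 187 = 299 annual rings lie beyond the frost ring toward the bark edge.
1954 − 299 = 1655 CE.

1655 CE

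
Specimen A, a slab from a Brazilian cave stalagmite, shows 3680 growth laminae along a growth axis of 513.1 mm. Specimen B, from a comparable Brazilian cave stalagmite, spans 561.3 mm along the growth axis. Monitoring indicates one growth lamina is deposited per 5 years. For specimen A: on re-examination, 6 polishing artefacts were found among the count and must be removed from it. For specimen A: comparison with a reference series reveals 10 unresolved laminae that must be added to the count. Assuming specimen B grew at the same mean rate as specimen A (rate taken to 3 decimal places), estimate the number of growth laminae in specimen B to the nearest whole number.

4009 growth laminae

Specimen A: correcting the raw count gives 3680 − 6 + 10 = 3684 true growth laminae.
Specimen A: 3684 growth laminae at 5 years each span 3684 × 5 = 18420 years.
A: Extension rate ≈ 513.1 / 18420 = 0.028 mm per year.
B spans 561.3 / 0.028 = 20046.43 years; at 5 years per growth lamina that is 20046.43 / 5 ≈ 4009 growth laminae.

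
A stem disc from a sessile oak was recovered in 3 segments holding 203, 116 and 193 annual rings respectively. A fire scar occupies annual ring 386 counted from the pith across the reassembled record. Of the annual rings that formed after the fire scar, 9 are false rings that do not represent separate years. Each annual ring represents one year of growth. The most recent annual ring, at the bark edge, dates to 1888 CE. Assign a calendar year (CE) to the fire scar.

Total annual rings = 203 + 116 + 193 = 512.
512 − 386 = 126 annual rings lie beyond the fire scar toward the bark edge.
Removing the 9 false annual rings leaves 126 − 9 = 117 true annual rings beyond the fire scar.
1888 − 117 = 1771 CE.

1771 CE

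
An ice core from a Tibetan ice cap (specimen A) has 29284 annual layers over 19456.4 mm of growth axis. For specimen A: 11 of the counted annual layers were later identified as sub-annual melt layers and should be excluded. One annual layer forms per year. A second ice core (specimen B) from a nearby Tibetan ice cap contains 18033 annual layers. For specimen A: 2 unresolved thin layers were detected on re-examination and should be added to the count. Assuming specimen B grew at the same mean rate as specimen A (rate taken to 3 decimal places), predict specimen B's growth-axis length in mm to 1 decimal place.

Specimen A: true annual layer count = 29284 − 11 + 2 = 29275.
A: Mean rate = 19456.4 mm / 29275 years ≈ 0.665 mm/yr.
Length of B = 0.665 × 18033 = 11991.9 mm.

11991.9 mm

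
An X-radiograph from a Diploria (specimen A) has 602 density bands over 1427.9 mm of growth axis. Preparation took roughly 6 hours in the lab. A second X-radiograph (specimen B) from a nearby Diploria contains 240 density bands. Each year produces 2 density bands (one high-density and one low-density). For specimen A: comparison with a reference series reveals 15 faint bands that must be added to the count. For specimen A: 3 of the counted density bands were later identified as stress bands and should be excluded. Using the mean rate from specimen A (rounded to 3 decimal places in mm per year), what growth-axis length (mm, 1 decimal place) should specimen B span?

Specimen A: correcting the raw count gives 602 − 3 + 15 = 614 true density bands.
Specimen A: with 2 density bands per year, 614 / 2 = 307 years.
A: Extension rate ≈ 1427.9 / 307 = 4.651 mm/yr.
Specimen B: with 2 density bands per year, 240 / 2 = 120 years. B's length ≈ 4.651 × 120 = 558.1 mm.

558.1 mm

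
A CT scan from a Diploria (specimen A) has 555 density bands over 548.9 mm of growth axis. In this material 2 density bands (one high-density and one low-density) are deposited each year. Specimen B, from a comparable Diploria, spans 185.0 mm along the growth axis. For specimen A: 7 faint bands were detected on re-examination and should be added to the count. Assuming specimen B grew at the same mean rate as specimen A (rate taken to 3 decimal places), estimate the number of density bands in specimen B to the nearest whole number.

189 density bands

Specimen A: after corrections the count is 555 + 7 = 562 density bands.
Specimen A: with 2 density bands per year, 562 / 2 = 281 years.
A: 548.9 mm over 281 years gives 548.9 / 281 ≈ 1.953 mm/year.
For B, 185.0 / 1.953 = 94.73 years; at 2 density bands per year that is 94.73 × 2 ≈ 189 density bands.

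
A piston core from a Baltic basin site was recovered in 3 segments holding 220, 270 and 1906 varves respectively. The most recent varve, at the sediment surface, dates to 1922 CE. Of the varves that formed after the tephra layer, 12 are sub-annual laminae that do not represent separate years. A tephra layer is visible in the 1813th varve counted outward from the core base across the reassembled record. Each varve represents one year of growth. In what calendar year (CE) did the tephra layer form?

1351 CE

Total varves = 220 + 270 + 1906 = 2396.
Between varve 1813 and the sediment surface there are 2396 − 1813 = 583 varves.
Removing the 12 false varves leaves 583 − 12 = 571 true varves beyond the tephra layer.
1922 − 571 = 1351 CE.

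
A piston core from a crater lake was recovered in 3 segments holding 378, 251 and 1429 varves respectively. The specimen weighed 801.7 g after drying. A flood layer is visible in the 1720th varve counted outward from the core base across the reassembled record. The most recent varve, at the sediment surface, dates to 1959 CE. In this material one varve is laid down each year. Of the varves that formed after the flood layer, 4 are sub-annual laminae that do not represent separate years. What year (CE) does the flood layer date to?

Total varves = 378 + 251 + 1429 = 2058.
The flood layer sits at varve 1720 from the core base, so 2058 − 1720 = 338 varves formed after it.
Excluding 4 false varves: 338 − 4 = 334.
The varve at the sediment surface is 1959 CE, so the flood layer dates to 1959 − 334 = 1625 CE.

1625 CE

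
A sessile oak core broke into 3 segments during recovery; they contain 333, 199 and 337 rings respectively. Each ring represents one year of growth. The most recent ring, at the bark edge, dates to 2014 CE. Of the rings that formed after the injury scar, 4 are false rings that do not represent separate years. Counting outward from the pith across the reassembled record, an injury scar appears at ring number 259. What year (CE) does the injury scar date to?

Total rings = 333 + 199 + 337 = 869.
The injury scar sits at ring 259 from the pith, so 869 − 259 = 610 rings formed after it.
610 − 4 false = 606 true rings after the injury scar.
Counting back 606 years from 2014 CE places the injury scar in 2014 − 606 = 1408 CE.

1408 CE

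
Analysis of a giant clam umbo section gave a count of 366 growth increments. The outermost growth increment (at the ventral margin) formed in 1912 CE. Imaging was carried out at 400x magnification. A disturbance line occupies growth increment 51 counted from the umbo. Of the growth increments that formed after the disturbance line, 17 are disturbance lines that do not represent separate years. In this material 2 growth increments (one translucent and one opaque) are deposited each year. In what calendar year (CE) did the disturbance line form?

1763 CE

366 − 51 = 315 growth increments lie beyond the disturbance line toward the ventral margin.
315 − 17 false = 298 true growth increments after the disturbance line.
Dividing by 2 growth increments per year: 298 / 2 = 149 years.
Counting back 149 years from 1912 CE places the disturbance line in 1912 − 149 = 1763 CE.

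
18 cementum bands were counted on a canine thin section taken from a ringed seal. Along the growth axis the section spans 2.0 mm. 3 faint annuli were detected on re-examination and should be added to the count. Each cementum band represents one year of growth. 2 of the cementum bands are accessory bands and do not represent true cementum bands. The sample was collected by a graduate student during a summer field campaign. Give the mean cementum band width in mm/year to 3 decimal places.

0.105 mm/year

After corrections the count is 18 − 2 + 3 = 19 cementum bands.
Mean rate = 2.0 mm / 19 years ≈ 0.105 mm/year.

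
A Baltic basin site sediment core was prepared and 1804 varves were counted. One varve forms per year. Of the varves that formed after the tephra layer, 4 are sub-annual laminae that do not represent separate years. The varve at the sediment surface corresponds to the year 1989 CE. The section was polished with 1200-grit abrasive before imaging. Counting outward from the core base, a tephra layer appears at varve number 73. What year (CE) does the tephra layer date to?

Between varve 73 and the sediment surface there are 1804 − 73 = 1731 varves.
Excluding 4 false varves: 1731 − 4 = 1727.
The varve at the sediment surface is 1989 CE, so the tephra layer dates to 1989 − 1727 = 262 CE.

262 CE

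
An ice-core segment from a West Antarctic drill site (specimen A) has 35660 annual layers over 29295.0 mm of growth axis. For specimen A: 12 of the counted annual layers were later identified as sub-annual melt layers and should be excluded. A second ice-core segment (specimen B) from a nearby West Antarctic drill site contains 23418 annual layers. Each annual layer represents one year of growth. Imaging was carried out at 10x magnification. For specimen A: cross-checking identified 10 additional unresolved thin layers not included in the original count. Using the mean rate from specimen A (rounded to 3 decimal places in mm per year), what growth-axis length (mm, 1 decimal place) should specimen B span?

19249.6 mm

Specimen A: true annual layer count = 35660 − 12 + 10 = 35658.
A: Mean rate = 29295.0 mm / 35658 years ≈ 0.822 mm/yr.
For B, 0.822 mm/year × 23418 years = 19249.6 mm.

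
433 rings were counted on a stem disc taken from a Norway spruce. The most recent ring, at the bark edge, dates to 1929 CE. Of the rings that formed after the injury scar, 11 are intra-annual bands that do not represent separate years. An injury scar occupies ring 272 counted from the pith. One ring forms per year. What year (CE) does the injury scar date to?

433 − 272 = 161 rings lie beyond the injury scar toward the bark edge.
Excluding 11 false rings: 161 − 11 = 150.
1929 − 150 = 1779 CE.

1779 CE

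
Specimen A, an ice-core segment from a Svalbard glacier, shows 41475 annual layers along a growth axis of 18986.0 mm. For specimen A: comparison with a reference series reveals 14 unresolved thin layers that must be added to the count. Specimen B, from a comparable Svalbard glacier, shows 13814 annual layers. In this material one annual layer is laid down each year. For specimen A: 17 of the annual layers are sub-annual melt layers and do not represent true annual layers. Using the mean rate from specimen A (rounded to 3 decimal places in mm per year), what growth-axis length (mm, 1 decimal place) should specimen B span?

Specimen A: adjusted count: 41475 − 17 + 14 = 41472 annual layers.
A: 18986.0 mm over 41472 years gives 18986.0 / 41472 ≈ 0.458 mm/yr.
For B, 0.458 mm/year × 13814 years = 6326.8 mm.

6326.8 mm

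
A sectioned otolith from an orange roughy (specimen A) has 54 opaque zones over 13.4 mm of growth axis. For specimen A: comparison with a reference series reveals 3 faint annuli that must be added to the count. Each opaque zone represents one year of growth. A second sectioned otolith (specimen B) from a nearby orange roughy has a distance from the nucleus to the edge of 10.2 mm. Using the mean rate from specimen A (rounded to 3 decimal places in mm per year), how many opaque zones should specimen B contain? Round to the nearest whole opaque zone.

Specimen A: correcting the raw count gives 54 + 3 = 57 true opaque zones.
A: 13.4 mm over 57 years gives 13.4 / 57 ≈ 0.235 mm/yr.
B spans 10.2 / 0.235 = 43.40 years ≈ 43 opaque zones.

43 opaque zones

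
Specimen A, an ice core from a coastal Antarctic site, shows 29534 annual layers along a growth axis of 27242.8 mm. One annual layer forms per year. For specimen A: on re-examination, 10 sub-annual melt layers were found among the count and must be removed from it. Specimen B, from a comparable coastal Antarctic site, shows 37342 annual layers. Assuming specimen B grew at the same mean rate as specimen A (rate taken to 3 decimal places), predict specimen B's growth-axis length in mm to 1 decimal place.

34466.7 mm

Specimen A: true annual layer count = 29534 − 10 = 29524.
A: 27242.8 mm over 29524 years gives 27242.8 / 29524 ≈ 0.923 mm per year.
For B, 0.923 mm/year × 37342 years = 34466.7 mm.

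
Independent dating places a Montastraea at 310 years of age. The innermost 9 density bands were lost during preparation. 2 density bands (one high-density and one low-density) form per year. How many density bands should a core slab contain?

Expected density bands: 310 × 2 = 620.
Subtracting the 9 density bands not captured gives 620 − 9 = 611 density bands in the record.

611 density bands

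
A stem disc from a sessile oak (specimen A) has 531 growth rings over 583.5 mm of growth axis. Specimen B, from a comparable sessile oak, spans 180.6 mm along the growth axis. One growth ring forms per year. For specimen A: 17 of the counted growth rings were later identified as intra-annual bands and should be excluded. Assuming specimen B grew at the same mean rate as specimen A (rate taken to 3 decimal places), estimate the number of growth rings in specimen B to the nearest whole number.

159 growth rings

Specimen A: correcting the raw count gives 531 − 17 = 514 true growth rings.
A: Extension rate ≈ 583.5 / 514 = 1.135 mm/yr.
B spans 180.6 / 1.135 = 159.12 years ≈ 159 growth rings.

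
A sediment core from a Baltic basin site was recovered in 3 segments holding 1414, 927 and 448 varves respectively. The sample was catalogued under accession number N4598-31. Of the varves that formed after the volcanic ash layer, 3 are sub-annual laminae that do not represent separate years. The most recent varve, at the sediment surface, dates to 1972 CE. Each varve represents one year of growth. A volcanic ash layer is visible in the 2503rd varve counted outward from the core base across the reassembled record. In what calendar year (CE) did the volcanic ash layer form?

1689 CE

Total varves = 1414 + 927 + 448 = 2789.
Between varve 2503 and the sediment surface there are 2789 − 2503 = 286 varves.
Excluding 3 false varves: 286 − 3 = 283.
1972 − 283 = 1689 CE.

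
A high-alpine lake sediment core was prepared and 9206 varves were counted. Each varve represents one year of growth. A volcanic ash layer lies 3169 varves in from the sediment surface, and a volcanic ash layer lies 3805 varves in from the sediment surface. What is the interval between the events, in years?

3805 − 3169 = 636 varves lie between the two events.
One varve per year makes the interval 636 years.

636 years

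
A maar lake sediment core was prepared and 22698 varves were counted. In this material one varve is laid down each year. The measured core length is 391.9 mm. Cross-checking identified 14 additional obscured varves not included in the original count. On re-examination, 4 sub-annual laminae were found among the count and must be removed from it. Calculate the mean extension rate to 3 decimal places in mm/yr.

0.017 mm/yr

After corrections the count is 22698 − 4 + 14 = 22708 varves.
Extension rate ≈ 391.9 / 22708 = 0.017 mm/yr.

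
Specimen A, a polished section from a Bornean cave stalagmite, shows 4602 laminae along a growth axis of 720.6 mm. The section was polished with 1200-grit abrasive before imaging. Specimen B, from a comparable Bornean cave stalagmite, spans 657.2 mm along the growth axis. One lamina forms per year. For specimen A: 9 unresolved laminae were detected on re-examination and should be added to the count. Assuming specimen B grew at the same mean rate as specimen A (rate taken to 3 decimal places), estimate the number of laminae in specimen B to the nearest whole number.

4213 laminae

Specimen A: adjusted count: 4602 + 9 = 4611 laminae.
A: Mean rate = 720.6 mm / 4611 years ≈ 0.156 mm/year.
Specimen B: 657.2 mm / 0.156 mm per year = 4212.82 years ≈ 4213 laminae.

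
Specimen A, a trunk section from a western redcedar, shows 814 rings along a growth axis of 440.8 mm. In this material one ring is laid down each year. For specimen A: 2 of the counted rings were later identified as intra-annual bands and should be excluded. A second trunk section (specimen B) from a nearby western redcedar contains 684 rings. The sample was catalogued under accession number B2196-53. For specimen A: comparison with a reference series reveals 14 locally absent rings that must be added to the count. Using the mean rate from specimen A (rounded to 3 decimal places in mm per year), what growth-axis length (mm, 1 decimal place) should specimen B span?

365.3 mm

Specimen A: adjusted count: 814 − 2 + 14 = 826 rings.
A: 440.8 mm over 826 years gives 440.8 / 826 ≈ 0.534 mm/yr.
Length of B = 0.534 × 684 = 365.3 mm.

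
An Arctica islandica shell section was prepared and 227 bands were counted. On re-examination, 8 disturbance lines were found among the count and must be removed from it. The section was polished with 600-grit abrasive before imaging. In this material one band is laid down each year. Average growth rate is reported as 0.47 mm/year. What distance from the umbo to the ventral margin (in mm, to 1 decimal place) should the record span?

102.9 mm

Adjusted count: 227 − 8 = 219 bands.
Predicted length = 0.47 mm/year × 219 years = 102.9 mm.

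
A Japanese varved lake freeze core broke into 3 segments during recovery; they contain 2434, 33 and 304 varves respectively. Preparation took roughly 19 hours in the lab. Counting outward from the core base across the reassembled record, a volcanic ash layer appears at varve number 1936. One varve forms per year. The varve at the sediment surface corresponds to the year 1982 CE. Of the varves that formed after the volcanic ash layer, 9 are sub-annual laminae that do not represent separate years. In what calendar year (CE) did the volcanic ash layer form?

1156 CE

Total varves = 2434 + 33 + 304 = 2771.
Between varve 1936 and the sediment surface there are 2771 − 1936 = 835 varves.
835 − 9 false = 826 true varves after the volcanic ash layer.
Counting back 826 years from 1982 CE places the volcanic ash layer in 1982 − 826 = 1156 CE.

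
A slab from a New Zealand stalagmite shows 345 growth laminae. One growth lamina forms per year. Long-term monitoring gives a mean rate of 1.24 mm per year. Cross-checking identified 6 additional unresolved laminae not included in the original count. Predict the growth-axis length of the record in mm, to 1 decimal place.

True growth lamina count = 345 + 6 = 351.
351 years at 1.24 mm/year gives 1.24 × 351 = 435.2 mm.

435.2 mm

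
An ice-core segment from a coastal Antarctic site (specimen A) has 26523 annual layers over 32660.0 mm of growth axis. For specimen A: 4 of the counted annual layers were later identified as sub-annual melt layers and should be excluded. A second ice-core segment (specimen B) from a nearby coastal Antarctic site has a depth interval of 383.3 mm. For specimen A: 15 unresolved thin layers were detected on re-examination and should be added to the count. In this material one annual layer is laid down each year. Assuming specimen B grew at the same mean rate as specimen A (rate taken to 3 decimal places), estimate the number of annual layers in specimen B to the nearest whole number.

311 annual layers

Specimen A: adjusted count: 26523 − 4 + 15 = 26534 annual layers.
A: 32660.0 mm over 26534 years gives 32660.0 / 26534 ≈ 1.231 mm/yr.
Specimen B: 383.3 mm / 1.231 mm per year = 311.37 years ≈ 311 annual layers.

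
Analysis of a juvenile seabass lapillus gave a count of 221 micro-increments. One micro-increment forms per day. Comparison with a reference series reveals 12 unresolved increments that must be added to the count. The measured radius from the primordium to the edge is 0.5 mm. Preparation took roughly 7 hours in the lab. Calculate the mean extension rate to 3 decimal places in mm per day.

Adjusted count: 221 + 12 = 233 micro-increments.
Mean rate = 0.5 mm / 233 days ≈ 0.002 mm per day.

0.002 mm per day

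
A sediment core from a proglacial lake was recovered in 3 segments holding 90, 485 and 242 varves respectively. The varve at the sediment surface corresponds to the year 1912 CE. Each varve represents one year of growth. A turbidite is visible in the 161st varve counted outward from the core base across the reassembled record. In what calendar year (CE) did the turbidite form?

1256 CE

Total varves = 90 + 485 + 242 = 817.
Between varve 161 and the sediment surface there are 817 − 161 = 656 varves.
1912 − 656 = 1256 CE.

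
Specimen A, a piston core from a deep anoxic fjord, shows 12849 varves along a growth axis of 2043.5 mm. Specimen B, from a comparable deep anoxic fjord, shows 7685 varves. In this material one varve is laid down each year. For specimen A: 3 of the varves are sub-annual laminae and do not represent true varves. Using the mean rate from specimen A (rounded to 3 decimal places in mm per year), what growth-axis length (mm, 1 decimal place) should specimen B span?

Specimen A: after corrections the count is 12849 − 3 = 12846 varves.
A: Mean rate = 2043.5 mm / 12846 years ≈ 0.159 mm/year.
Length of B = 0.159 × 7685 = 1221.9 mm.

1221.9 mm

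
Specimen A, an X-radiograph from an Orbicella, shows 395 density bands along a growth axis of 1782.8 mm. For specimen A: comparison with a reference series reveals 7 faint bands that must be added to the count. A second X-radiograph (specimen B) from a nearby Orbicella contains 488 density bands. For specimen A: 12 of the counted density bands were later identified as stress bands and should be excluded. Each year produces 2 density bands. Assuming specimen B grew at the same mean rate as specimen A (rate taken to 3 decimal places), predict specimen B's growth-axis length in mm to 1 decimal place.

2230.9 mm

Specimen A: adjusted count: 395 − 12 + 7 = 390 density bands.
Specimen A: 390 density bands at 2 per year is 390 / 2 = 195 years.
A: Mean rate = 1782.8 mm / 195 years ≈ 9.143 mm/yr.
Specimen B: with 2 density bands per year, 488 / 2 = 244 years. Length of B = 9.143 × 244 = 2230.9 mm.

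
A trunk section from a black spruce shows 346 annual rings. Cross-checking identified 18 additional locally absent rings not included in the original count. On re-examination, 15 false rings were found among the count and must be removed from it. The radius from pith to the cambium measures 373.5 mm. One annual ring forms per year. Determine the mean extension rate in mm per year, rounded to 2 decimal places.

After corrections the count is 346 − 15 + 18 = 349 annual rings.
Mean rate = 373.5 mm / 349 years ≈ 1.07 mm per year.

1.07 mm per year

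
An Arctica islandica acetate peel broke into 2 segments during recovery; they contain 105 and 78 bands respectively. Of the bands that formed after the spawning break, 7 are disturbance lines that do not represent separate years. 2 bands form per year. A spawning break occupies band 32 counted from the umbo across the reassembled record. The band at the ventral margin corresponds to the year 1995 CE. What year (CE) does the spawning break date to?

1923 CE

Total bands = 105 + 78 = 183.
The spawning break sits at band 32 from the umbo, so 183 − 32 = 151 bands formed after it.
Excluding 7 false bands: 151 − 7 = 144.
With 2 bands per year, 144 / 2 = 72 years.
1995 − 72 = 1923 CE.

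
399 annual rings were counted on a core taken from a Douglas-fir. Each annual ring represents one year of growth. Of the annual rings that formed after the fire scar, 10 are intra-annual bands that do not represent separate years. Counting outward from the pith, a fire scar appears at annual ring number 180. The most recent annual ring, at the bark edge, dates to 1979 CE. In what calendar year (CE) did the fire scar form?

1770 CE

Between annual ring 180 and the bark edge there are 399 − 180 = 219 annual rings.
219 − 10 false = 209 true annual rings after the fire scar.
Counting back 209 years from 1979 CE places the fire scar in 1979 − 209 = 1770 CE.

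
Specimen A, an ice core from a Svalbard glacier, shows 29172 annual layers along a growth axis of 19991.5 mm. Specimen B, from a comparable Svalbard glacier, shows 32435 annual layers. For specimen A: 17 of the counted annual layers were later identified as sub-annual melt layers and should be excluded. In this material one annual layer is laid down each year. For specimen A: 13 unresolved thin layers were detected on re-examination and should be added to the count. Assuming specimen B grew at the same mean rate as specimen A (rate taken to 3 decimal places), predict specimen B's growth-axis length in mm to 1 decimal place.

22218.0 mm

Specimen A: after corrections the count is 29172 − 17 + 13 = 29168 annual layers.
A: 19991.5 mm over 29168 years gives 19991.5 / 29168 ≈ 0.685 mm/yr.
For B, 0.685 mm/year × 32435 years = 22218.0 mm.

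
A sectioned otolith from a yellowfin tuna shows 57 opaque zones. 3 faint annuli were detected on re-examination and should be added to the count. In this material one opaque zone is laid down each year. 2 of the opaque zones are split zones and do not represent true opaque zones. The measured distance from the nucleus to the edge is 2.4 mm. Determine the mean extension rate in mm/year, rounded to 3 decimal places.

0.041 mm/year

Correcting the raw count gives 57 − 2 + 3 = 58 true opaque zones.
Mean rate = 2.4 mm / 58 years ≈ 0.041 mm/year.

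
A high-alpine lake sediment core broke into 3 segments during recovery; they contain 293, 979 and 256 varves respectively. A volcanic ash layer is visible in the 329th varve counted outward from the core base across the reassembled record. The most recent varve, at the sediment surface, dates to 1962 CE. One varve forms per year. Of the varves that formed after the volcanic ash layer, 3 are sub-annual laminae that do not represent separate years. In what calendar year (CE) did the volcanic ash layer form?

Total varves = 293 + 979 + 256 = 1528.
1528 − 329 = 1199 varves lie beyond the volcanic ash layer toward the sediment surface.
1199 − 3 false = 1196 true varves after the volcanic ash layer.
1962 − 1196 = 766 CE.

766 CE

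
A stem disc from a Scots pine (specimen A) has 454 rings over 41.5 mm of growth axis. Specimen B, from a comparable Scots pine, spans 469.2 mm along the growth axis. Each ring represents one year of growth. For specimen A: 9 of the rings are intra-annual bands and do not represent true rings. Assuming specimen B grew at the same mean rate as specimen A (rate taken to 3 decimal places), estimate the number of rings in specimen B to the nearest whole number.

5045 rings

Specimen A: after corrections the count is 454 − 9 = 445 rings.
A: Mean rate = 41.5 mm / 445 years ≈ 0.093 mm/year.
For B, 469.2 / 0.093 = 5045.16 years ≈ 5045 rings.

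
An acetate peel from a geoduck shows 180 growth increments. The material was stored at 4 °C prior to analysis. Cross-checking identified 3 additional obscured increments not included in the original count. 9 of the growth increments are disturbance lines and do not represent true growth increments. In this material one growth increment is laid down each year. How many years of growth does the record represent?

174 yr

Adjusted count: 180 − 9 + 3 = 174 growth increments.
With a one-to-one growth increment periodicity this is 174 years.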